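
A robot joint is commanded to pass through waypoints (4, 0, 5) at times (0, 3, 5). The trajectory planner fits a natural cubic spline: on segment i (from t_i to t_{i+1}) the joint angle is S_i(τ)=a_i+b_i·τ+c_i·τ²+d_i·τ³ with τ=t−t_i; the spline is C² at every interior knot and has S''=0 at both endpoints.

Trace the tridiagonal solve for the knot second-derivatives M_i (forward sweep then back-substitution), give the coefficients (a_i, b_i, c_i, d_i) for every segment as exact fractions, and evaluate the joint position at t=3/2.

Δ: Δ0=-4/3, Δ1=5/2
row 1: diag=10, rhs=23; c'=1/5, d'=23/10
back: M1=23/10
M: M0=0, M1=23/10, M2=0
seg 0: a=4, c=M0/2=0, d=(M1−M0)/(6·3)=23/180, b=Δ0−h0·(2M0+M1)/6=-149/60
seg 1: a=0, c=M1/2=23/20, d=(M2−M1)/(6·2)=-23/120, b=Δ1−h1·(2M1+M2)/6=29/30
t_q=3/2 → seg 0, τ=3/2; S=4+-149/60·τ+0·τ²+23/180·τ³=113/160

  seg 0: a=4 b=-149/60 c=0 d=23/180
  seg 1: a=0 b=29/30 c=23/20 d=-23/120
S(3/2) = 113/160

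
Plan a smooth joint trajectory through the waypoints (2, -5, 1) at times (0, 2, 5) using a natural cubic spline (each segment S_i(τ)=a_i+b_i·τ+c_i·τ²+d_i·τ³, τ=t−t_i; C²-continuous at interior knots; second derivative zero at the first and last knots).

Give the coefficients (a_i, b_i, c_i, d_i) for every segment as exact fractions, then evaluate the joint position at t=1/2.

  seg 0: a=2 b=-23/5 c=0 d=11/40
  seg 1: a=-5 b=-13/10 c=33/20 d=-11/60
S(1/2) = -17/64

Δ: Δ0=-7/2, Δ1=2
row 1: diag=10, rhs=33; c'=3/10, d'=33/10
back: M1=33/10
M: M0=0, M1=33/10, M2=0
seg 0: a=2, c=M0/2=0, d=(M1−M0)/(6·2)=11/40, b=Δ0−h0·(2M0+M1)/6=-23/5
seg 1: a=-5, c=M1/2=33/20, d=(M2−M1)/(6·3)=-11/60, b=Δ1−h1·(2M1+M2)/6=-13/10
t_q=1/2 → seg 0, τ=1/2; S=2+-23/5·τ+0·τ²+11/40·τ³=-17/64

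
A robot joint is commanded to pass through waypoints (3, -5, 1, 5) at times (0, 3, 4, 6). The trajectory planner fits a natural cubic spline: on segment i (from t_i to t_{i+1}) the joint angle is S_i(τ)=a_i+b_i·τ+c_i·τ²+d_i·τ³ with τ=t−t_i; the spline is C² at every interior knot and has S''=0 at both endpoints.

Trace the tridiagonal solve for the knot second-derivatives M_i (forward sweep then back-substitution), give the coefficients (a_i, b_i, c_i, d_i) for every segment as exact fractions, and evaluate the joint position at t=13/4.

  seg 0: a=3 b=-880/141 c=0 d=56/141
  seg 1: a=-5 b=632/141 c=168/47 d=-290/141
  seg 2: a=1 b=770/141 c=-122/47 d=61/141
S(13/4) = -5547/1504

Δ: Δ0=-8/3, Δ1=6, Δ2=2
row 1: diag=8, rhs=52; c'=1/8, d'=13/2
row 2: denom=6−1·1/8=47/8; d'=(-24−1·13/2)/(47/8)=-244/47
back: M2=-244/47
back: M1=13/2−1/8·-244/47=336/47
M: M0=0, M1=336/47, M2=-244/47, M3=0
seg 0: a=3, c=M0/2=0, d=(M1−M0)/(6·3)=56/141, b=Δ0−h0·(2M0+M1)/6=-880/141
seg 1: a=-5, c=M1/2=168/47, d=(M2−M1)/(6·1)=-290/141, b=Δ1−h1·(2M1+M2)/6=632/141
seg 2: a=1, c=M2/2=-122/47, d=(M3−M2)/(6·2)=61/141, b=Δ2−h2·(2M2+M3)/6=770/141
t_q=13/4 → seg 1, τ=1/4; S=-5+632/141·τ+168/47·τ²+-290/141·τ³=-5547/1504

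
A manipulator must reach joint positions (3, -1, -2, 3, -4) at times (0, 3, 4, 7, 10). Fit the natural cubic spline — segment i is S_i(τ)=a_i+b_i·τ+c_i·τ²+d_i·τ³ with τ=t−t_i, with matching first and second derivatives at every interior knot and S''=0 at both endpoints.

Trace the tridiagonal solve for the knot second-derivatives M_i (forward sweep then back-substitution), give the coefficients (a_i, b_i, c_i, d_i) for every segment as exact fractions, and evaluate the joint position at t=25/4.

  seg 0: a=3 b=-289/228 c=0 d=-5/684
  seg 1: a=-1 b=-167/114 c=-5/76 d=121/228
  seg 2: a=-2 b=-1/228 c=29/19 d=-221/684
  seg 3: a=3 b=49/114 c=-105/76 d=35/228
S(25/4) = 9907/4864

Δ: Δ0=-4/3, Δ1=-1, Δ2=5/3, Δ3=-7/3
row 1: diag=8, rhs=2; c'=1/8, d'=1/4
row 2: denom=8−1·1/8=63/8; d'=(16−1·1/4)/(63/8)=2
row 3: denom=12−3·8/21=76/7; d'=(-24−3·2)/(76/7)=-105/38
back: M3=-105/38
back: M2=2−8/21·-105/38=58/19
back: M1=1/4−1/8·58/19=-5/38
M: M0=0, M1=-5/38, M2=58/19, M3=-105/38, M4=0
seg 0: a=3, c=M0/2=0, d=(M1−M0)/(6·3)=-5/684, b=Δ0−h0·(2M0+M1)/6=-289/228
seg 1: a=-1, c=M1/2=-5/76, d=(M2−M1)/(6·1)=121/228, b=Δ1−h1·(2M1+M2)/6=-167/114
seg 2: a=-2, c=M2/2=29/19, d=(M3−M2)/(6·3)=-221/684, b=Δ2−h2·(2M2+M3)/6=-1/228
seg 3: a=3, c=M3/2=-105/76, d=(M4−M3)/(6·3)=35/228, b=Δ3−h3·(2M3+M4)/6=49/114
t_q=25/4 → seg 2, τ=9/4; S=-2+-1/228·τ+29/19·τ²+-221/684·τ³=9907/4864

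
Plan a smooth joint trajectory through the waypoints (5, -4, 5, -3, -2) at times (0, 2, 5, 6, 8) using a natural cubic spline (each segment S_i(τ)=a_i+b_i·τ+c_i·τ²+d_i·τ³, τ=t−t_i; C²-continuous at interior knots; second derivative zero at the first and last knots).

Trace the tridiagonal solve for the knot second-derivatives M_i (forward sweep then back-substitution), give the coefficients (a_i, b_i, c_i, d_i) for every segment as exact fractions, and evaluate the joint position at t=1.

  seg 0: a=5 b=-189/26 c=0 d=9/13
  seg 1: a=-4 b=27/26 c=54/13 d=-7/6
  seg 2: a=5 b=-72/13 c=-165/26 d=101/26
  seg 3: a=-3 b=-171/26 c=69/13 d=-23/26
S(1) = -41/26

Δ: Δ0=-9/2, Δ1=3, Δ2=-8, Δ3=1/2
row 1: diag=10, rhs=45; c'=3/10, d'=9/2
row 2: denom=8−3·3/10=71/10; d'=(-66−3·9/2)/(71/10)=-795/71
row 3: denom=6−1·10/71=416/71; d'=(51−1·-795/71)/(416/71)=138/13
back: M3=138/13
back: M2=-795/71−10/71·138/13=-165/13
back: M1=9/2−3/10·-165/13=108/13
M: M0=0, M1=108/13, M2=-165/13, M3=138/13, M4=0
seg 0: a=5, c=M0/2=0, d=(M1−M0)/(6·2)=9/13, b=Δ0−h0·(2M0+M1)/6=-189/26
seg 1: a=-4, c=M1/2=54/13, d=(M2−M1)/(6·3)=-7/6, b=Δ1−h1·(2M1+M2)/6=27/26
seg 2: a=5, c=M2/2=-165/26, d=(M3−M2)/(6·1)=101/26, b=Δ2−h2·(2M2+M3)/6=-72/13
seg 3: a=-3, c=M3/2=69/13, d=(M4−M3)/(6·2)=-23/26, b=Δ3−h3·(2M3+M4)/6=-171/26
t_q=1 → seg 0, τ=1; S=5+-189/26·τ+0·τ²+9/13·τ³=-41/26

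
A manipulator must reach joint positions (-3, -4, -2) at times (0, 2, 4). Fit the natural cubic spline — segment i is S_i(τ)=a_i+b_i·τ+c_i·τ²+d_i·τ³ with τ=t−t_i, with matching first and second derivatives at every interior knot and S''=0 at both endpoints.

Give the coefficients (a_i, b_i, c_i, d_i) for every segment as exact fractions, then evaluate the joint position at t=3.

Δ: Δ0=-1/2, Δ1=1
row 1: diag=8, rhs=9; c'=1/4, d'=9/8
back: M1=9/8
M: M0=0, M1=9/8, M2=0
seg 0: a=-3, c=M0/2=0, d=(M1−M0)/(6·2)=3/32, b=Δ0−h0·(2M0+M1)/6=-7/8
seg 1: a=-4, c=M1/2=9/16, d=(M2−M1)/(6·2)=-3/32, b=Δ1−h1·(2M1+M2)/6=1/4
t_q=3 → seg 1, τ=1; S=-4+1/4·τ+9/16·τ²+-3/32·τ³=-105/32

  seg 0: a=-3 b=-7/8 c=0 d=3/32
  seg 1: a=-4 b=1/4 c=9/16 d=-3/32
S(3) = -105/32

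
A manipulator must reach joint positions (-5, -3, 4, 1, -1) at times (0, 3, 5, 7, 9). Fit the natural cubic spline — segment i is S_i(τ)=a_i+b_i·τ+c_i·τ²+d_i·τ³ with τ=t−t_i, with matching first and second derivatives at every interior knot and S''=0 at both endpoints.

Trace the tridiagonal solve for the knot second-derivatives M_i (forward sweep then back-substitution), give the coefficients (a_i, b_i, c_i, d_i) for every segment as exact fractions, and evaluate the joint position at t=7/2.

  seg 0: a=-5 b=-283/426 c=0 d=21/142
  seg 1: a=-3 b=709/213 c=189/142 d=-1061/1704
  seg 2: a=4 b=503/426 c=-683/284 d=907/1704
  seg 3: a=1 b=-437/213 c=56/71 d=-28/213
S(7/2) = -4911/4544

Δ: Δ0=2/3, Δ1=7/2, Δ2=-3/2, Δ3=-1
row 1: diag=10, rhs=17; c'=1/5, d'=17/10
row 2: denom=8−2·1/5=38/5; d'=(-30−2·17/10)/(38/5)=-167/38
row 3: denom=8−2·5/19=142/19; d'=(3−2·-167/38)/(142/19)=112/71
back: M3=112/71
back: M2=-167/38−5/19·112/71=-683/142
back: M1=17/10−1/5·-683/142=189/71
M: M0=0, M1=189/71, M2=-683/142, M3=112/71, M4=0
seg 0: a=-5, c=M0/2=0, d=(M1−M0)/(6·3)=21/142, b=Δ0−h0·(2M0+M1)/6=-283/426
seg 1: a=-3, c=M1/2=189/142, d=(M2−M1)/(6·2)=-1061/1704, b=Δ1−h1·(2M1+M2)/6=709/213
seg 2: a=4, c=M2/2=-683/284, d=(M3−M2)/(6·2)=907/1704, b=Δ2−h2·(2M2+M3)/6=503/426
seg 3: a=1, c=M3/2=56/71, d=(M4−M3)/(6·2)=-28/213, b=Δ3−h3·(2M3+M4)/6=-437/213
t_q=7/2 → seg 1, τ=1/2; S=-3+709/213·τ+189/142·τ²+-1061/1704·τ³=-4911/4544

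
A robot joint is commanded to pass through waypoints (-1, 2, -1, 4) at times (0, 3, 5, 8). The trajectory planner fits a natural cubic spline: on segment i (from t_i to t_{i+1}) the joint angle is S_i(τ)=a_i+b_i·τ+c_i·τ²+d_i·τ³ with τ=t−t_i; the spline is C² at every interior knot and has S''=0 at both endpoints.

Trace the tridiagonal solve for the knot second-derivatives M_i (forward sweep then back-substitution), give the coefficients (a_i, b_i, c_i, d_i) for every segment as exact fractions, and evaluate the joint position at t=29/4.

  seg 0: a=-1 b=95/48 c=0 d=-47/432
  seg 1: a=2 b=-23/24 c=-47/48 d=17/48
  seg 2: a=-1 b=-5/8 c=55/48 d=-55/432
S(29/4) = 1991/1024

Δ: Δ0=1, Δ1=-3/2, Δ2=5/3
row 1: diag=10, rhs=-15; c'=1/5, d'=-3/2
row 2: denom=10−2·1/5=48/5; d'=(19−2·-3/2)/(48/5)=55/24
back: M2=55/24
back: M1=-3/2−1/5·55/24=-47/24
M: M0=0, M1=-47/24, M2=55/24, M3=0
seg 0: a=-1, c=M0/2=0, d=(M1−M0)/(6·3)=-47/432, b=Δ0−h0·(2M0+M1)/6=95/48
seg 1: a=2, c=M1/2=-47/48, d=(M2−M1)/(6·2)=17/48, b=Δ1−h1·(2M1+M2)/6=-23/24
seg 2: a=-1, c=M2/2=55/48, d=(M3−M2)/(6·3)=-55/432, b=Δ2−h2·(2M2+M3)/6=-5/8
t_q=29/4 → seg 2, τ=9/4; S=-1+-5/8·τ+55/48·τ²+-55/432·τ³=1991/1024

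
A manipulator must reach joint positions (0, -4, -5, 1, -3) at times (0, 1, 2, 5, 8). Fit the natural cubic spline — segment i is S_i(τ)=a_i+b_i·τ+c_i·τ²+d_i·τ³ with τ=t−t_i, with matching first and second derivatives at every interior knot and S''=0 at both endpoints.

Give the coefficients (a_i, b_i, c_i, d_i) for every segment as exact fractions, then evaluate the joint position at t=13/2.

Δ: Δ0=-4, Δ1=-1, Δ2=2, Δ3=-4/3
row 1: diag=4, rhs=18; c'=1/4, d'=9/2
row 2: denom=8−1·1/4=31/4; d'=(18−1·9/2)/(31/4)=54/31
row 3: denom=12−3·12/31=336/31; d'=(-20−3·54/31)/(336/31)=-391/168
back: M3=-391/168
back: M2=54/31−12/31·-391/168=37/14
back: M1=9/2−1/4·37/14=215/56
M: M0=0, M1=215/56, M2=37/14, M3=-391/168, M4=0
seg 0: a=0, c=M0/2=0, d=(M1−M0)/(6·1)=215/336, b=Δ0−h0·(2M0+M1)/6=-1559/336
seg 1: a=-4, c=M1/2=215/112, d=(M2−M1)/(6·1)=-67/336, b=Δ1−h1·(2M1+M2)/6=-457/168
seg 2: a=-5, c=M2/2=37/28, d=(M3−M2)/(6·3)=-835/3024, b=Δ2−h2·(2M2+M3)/6=25/48
seg 3: a=1, c=M3/2=-391/336, d=(M4−M3)/(6·3)=391/3024, b=Δ3−h3·(2M3+M4)/6=167/168
t_q=13/2 → seg 3, τ=3/2; S=1+167/168·τ+-391/336·τ²+391/3024·τ³=277/896

  seg 0: a=0 b=-1559/336 c=0 d=215/336
  seg 1: a=-4 b=-457/168 c=215/112 d=-67/336
  seg 2: a=-5 b=25/48 c=37/28 d=-835/3024
  seg 3: a=1 b=167/168 c=-391/336 d=391/3024
S(13/2) = 277/896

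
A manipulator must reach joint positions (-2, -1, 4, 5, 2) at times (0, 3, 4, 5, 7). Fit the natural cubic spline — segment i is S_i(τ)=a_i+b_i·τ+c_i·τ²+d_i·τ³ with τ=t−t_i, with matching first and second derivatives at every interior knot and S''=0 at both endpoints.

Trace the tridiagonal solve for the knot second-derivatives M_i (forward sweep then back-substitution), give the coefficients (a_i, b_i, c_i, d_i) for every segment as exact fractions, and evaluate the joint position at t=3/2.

  seg 0: a=-2 b=-1963/1068 c=0 d=773/3204
  seg 1: a=-1 b=2497/534 c=773/356 d=-1973/1068
  seg 2: a=4 b=3713/1068 c=-300/89 d=955/1068
  seg 3: a=5 b=-311/534 c=-245/356 d=245/2136
S(3/2) = -11229/2848

Δ: Δ0=1/3, Δ1=5, Δ2=1, Δ3=-3/2
row 1: diag=8, rhs=28; c'=1/8, d'=7/2
row 2: denom=4−1·1/8=31/8; d'=(-24−1·7/2)/(31/8)=-220/31
row 3: denom=6−1·8/31=178/31; d'=(-15−1·-220/31)/(178/31)=-245/178
back: M3=-245/178
back: M2=-220/31−8/31·-245/178=-600/89
back: M1=7/2−1/8·-600/89=773/178
M: M0=0, M1=773/178, M2=-600/89, M3=-245/178, M4=0
seg 0: a=-2, c=M0/2=0, d=(M1−M0)/(6·3)=773/3204, b=Δ0−h0·(2M0+M1)/6=-1963/1068
seg 1: a=-1, c=M1/2=773/356, d=(M2−M1)/(6·1)=-1973/1068, b=Δ1−h1·(2M1+M2)/6=2497/534
seg 2: a=4, c=M2/2=-300/89, d=(M3−M2)/(6·1)=955/1068, b=Δ2−h2·(2M2+M3)/6=3713/1068
seg 3: a=5, c=M3/2=-245/356, d=(M4−M3)/(6·2)=245/2136, b=Δ3−h3·(2M3+M4)/6=-311/534
t_q=3/2 → seg 0, τ=3/2; S=-2+-1963/1068·τ+0·τ²+773/3204·τ³=-11229/2848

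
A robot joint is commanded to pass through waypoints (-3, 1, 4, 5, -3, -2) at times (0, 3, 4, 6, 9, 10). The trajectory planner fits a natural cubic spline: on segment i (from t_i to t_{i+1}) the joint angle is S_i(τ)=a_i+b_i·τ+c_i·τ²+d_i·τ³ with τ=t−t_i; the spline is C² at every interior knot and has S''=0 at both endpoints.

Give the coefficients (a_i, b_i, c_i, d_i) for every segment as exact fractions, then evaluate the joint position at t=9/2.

Δ: Δ0=4/3, Δ1=3, Δ2=1/2, Δ3=-8/3, Δ4=1
row 1: diag=8, rhs=10; c'=1/8, d'=5/4
row 2: denom=6−1·1/8=47/8; d'=(-15−1·5/4)/(47/8)=-130/47
row 3: denom=10−2·16/47=438/47; d'=(-19−2·-130/47)/(438/47)=-211/146
row 4: denom=8−3·47/146=1027/146; d'=(22−3·-211/146)/(1027/146)=3845/1027
back: M4=3845/1027
back: M3=-211/146−47/146·3845/1027=-2722/1027
back: M2=-130/47−16/47·-2722/1027=-1914/1027
back: M1=5/4−1/8·-1914/1027=1523/1027
M: M0=0, M1=1523/1027, M2=-1914/1027, M3=-2722/1027, M4=3845/1027, M5=0
seg 0: a=-3, c=M0/2=0, d=(M1−M0)/(6·3)=1523/18486, b=Δ0−h0·(2M0+M1)/6=3647/6162
seg 1: a=1, c=M1/2=1523/2054, d=(M2−M1)/(6·1)=-3437/6162, b=Δ1−h1·(2M1+M2)/6=8677/3081
seg 2: a=4, c=M2/2=-957/1027, d=(M3−M2)/(6·2)=-202/3081, b=Δ2−h2·(2M2+M3)/6=16181/6162
seg 3: a=5, c=M3/2=-1361/1027, d=(M4−M3)/(6·3)=2189/6162, b=Δ3−h3·(2M3+M4)/6=-895/474
seg 4: a=-3, c=M4/2=3845/2054, d=(M5−M4)/(6·1)=-3845/6162, b=Δ4−h4·(2M4+M5)/6=-764/3081
t_q=9/2 → seg 2, τ=1/2; S=4+16181/6162·τ+-957/1027·τ²+-202/3081·τ³=20835/4108

  seg 0: a=-3 b=3647/6162 c=0 d=1523/18486
  seg 1: a=1 b=8677/3081 c=1523/2054 d=-3437/6162
  seg 2: a=4 b=16181/6162 c=-957/1027 d=-202/3081
  seg 3: a=5 b=-895/474 c=-1361/1027 d=2189/6162
  seg 4: a=-3 b=-764/3081 c=3845/2054 d=-3845/6162
S(9/2) = 20835/4108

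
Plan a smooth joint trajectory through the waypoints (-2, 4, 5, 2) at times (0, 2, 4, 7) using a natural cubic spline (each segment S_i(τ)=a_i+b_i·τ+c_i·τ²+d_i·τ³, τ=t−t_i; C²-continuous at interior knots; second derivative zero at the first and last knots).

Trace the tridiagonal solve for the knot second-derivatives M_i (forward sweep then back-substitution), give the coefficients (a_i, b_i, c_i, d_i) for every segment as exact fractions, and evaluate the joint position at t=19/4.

  seg 0: a=-2 b=68/19 c=0 d=-11/76
  seg 1: a=4 b=35/19 c=-33/38 d=15/152
  seg 2: a=5 b=-17/38 c=-21/76 d=7/228
S(19/4) = 21995/4864

Δ: Δ0=3, Δ1=1/2, Δ2=-1
row 1: diag=8, rhs=-15; c'=1/4, d'=-15/8
row 2: denom=10−2·1/4=19/2; d'=(-9−2·-15/8)/(19/2)=-21/38
back: M2=-21/38
back: M1=-15/8−1/4·-21/38=-33/19
M: M0=0, M1=-33/19, M2=-21/38, M3=0
seg 0: a=-2, c=M0/2=0, d=(M1−M0)/(6·2)=-11/76, b=Δ0−h0·(2M0+M1)/6=68/19
seg 1: a=4, c=M1/2=-33/38, d=(M2−M1)/(6·2)=15/152, b=Δ1−h1·(2M1+M2)/6=35/19
seg 2: a=5, c=M2/2=-21/76, d=(M3−M2)/(6·3)=7/228, b=Δ2−h2·(2M2+M3)/6=-17/38
t_q=19/4 → seg 2, τ=3/4; S=5+-17/38·τ+-21/76·τ²+7/228·τ³=21995/4864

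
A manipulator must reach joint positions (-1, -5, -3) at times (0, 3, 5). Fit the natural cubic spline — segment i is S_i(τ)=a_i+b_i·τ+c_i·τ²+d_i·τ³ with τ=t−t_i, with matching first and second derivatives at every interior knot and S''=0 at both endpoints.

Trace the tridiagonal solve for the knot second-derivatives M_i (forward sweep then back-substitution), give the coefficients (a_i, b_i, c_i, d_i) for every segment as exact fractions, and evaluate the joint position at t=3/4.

Δ: Δ0=-4/3, Δ1=1
row 1: diag=10, rhs=14; c'=1/5, d'=7/5
back: M1=7/5
M: M0=0, M1=7/5, M2=0
seg 0: a=-1, c=M0/2=0, d=(M1−M0)/(6·3)=7/90, b=Δ0−h0·(2M0+M1)/6=-61/30
seg 1: a=-5, c=M1/2=7/10, d=(M2−M1)/(6·2)=-7/60, b=Δ1−h1·(2M1+M2)/6=1/15
t_q=3/4 → seg 0, τ=3/4; S=-1+-61/30·τ+0·τ²+7/90·τ³=-319/128

  seg 0: a=-1 b=-61/30 c=0 d=7/90
  seg 1: a=-5 b=1/15 c=7/10 d=-7/60
S(3/4) = -319/128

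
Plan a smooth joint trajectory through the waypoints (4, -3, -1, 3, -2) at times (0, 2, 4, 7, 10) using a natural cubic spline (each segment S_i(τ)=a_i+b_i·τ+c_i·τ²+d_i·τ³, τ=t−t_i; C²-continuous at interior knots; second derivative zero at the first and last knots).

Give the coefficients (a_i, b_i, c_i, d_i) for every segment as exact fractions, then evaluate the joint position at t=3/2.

Δ: Δ0=-7/2, Δ1=1, Δ2=4/3, Δ3=-5/3
row 1: diag=8, rhs=27; c'=1/4, d'=27/8
row 2: denom=10−2·1/4=19/2; d'=(2−2·27/8)/(19/2)=-1/2
row 3: denom=12−3·6/19=210/19; d'=(-18−3·-1/2)/(210/19)=-209/140
back: M3=-209/140
back: M2=-1/2−6/19·-209/140=-1/35
back: M1=27/8−1/4·-1/35=947/280
M: M0=0, M1=947/280, M2=-1/35, M3=-209/140, M4=0
seg 0: a=4, c=M0/2=0, d=(M1−M0)/(6·2)=947/3360, b=Δ0−h0·(2M0+M1)/6=-3887/840
seg 1: a=-3, c=M1/2=947/560, d=(M2−M1)/(6·2)=-191/672, b=Δ1−h1·(2M1+M2)/6=-523/420
seg 2: a=-1, c=M2/2=-1/70, d=(M3−M2)/(6·3)=-41/504, b=Δ2−h2·(2M2+M3)/6=253/120
seg 3: a=3, c=M3/2=-209/280, d=(M4−M3)/(6·3)=209/2520, b=Δ3−h3·(2M3+M4)/6=-73/420
t_q=3/2 → seg 0, τ=3/2; S=4+-3887/840·τ+0·τ²+947/3360·τ³=-2547/1280

  seg 0: a=4 b=-3887/840 c=0 d=947/3360
  seg 1: a=-3 b=-523/420 c=947/560 d=-191/672
  seg 2: a=-1 b=253/120 c=-1/70 d=-41/504
  seg 3: a=3 b=-73/420 c=-209/280 d=209/2520
S(3/2) = -2547/1280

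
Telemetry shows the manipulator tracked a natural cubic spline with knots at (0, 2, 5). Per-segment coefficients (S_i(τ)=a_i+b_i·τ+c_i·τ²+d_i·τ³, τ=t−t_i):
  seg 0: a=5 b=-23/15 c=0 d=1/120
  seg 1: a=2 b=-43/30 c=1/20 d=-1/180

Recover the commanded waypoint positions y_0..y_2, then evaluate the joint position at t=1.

y_0 = S_0(0) = a_0 = 5
y_1 = S_1(0) = a_1 = 2
y_2 = S_1(3) = -2
t_q=1 is in segment 0 (τ=1); S_0(τ)=139/40

y_0=5 y_1=2 y_2=-2
S(1) = 139/40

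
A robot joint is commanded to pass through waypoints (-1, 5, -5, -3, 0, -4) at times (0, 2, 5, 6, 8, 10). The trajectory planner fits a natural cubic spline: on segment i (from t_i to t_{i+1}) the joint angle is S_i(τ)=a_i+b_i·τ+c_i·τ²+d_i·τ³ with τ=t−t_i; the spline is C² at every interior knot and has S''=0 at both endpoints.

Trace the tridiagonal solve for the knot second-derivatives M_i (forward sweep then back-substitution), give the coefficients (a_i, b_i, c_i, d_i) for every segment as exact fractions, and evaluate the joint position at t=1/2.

Δ: Δ0=3, Δ1=-10/3, Δ2=2, Δ3=3/2, Δ4=-2
row 1: diag=10, rhs=-38; c'=3/10, d'=-19/5
row 2: denom=8−3·3/10=71/10; d'=(32−3·-19/5)/(71/10)=434/71
row 3: denom=6−1·10/71=416/71; d'=(-3−1·434/71)/(416/71)=-647/416
row 4: denom=8−2·71/208=761/104; d'=(-21−2·-647/416)/(761/104)=-3721/1522
back: M4=-3721/1522
back: M3=-647/416−71/208·-3721/1522=-1097/1522
back: M2=434/71−10/71·-1097/1522=4729/761
back: M1=-19/5−3/10·4729/761=-8621/1522
M: M0=0, M1=-8621/1522, M2=4729/761, M3=-1097/1522, M4=-3721/1522, M5=0
seg 0: a=-1, c=M0/2=0, d=(M1−M0)/(6·2)=-8621/18264, b=Δ0−h0·(2M0+M1)/6=22319/4566
seg 1: a=5, c=M1/2=-8621/3044, d=(M2−M1)/(6·3)=18079/27396, b=Δ1−h1·(2M1+M2)/6=-1772/2283
seg 2: a=-5, c=M2/2=4729/1522, d=(M3−M2)/(6·1)=-10555/9132, b=Δ2−h2·(2M2+M3)/6=445/9132
seg 3: a=-3, c=M3/2=-1097/3044, d=(M4−M3)/(6·2)=-328/2283, b=Δ3−h3·(2M3+M4)/6=6382/2283
seg 4: a=0, c=M4/2=-3721/3044, d=(M5−M4)/(6·2)=3721/18264, b=Δ4−h4·(2M4+M5)/6=-845/2283
t_q=1/2 → seg 0, τ=1/2; S=-1+22319/4566·τ+0·τ²+-8621/18264·τ³=67457/48704

  seg 0: a=-1 b=22319/4566 c=0 d=-8621/18264
  seg 1: a=5 b=-1772/2283 c=-8621/3044 d=18079/27396
  seg 2: a=-5 b=445/9132 c=4729/1522 d=-10555/9132
  seg 3: a=-3 b=6382/2283 c=-1097/3044 d=-328/2283
  seg 4: a=0 b=-845/2283 c=-3721/3044 d=3721/18264
S(1/2) = 67457/48704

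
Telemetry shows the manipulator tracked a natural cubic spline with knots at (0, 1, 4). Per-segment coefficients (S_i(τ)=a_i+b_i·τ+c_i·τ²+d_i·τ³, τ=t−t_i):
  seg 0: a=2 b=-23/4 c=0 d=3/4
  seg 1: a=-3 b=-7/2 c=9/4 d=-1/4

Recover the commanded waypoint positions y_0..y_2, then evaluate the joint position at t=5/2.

y_0=2 y_1=-3 y_2=0
S(5/2) = -129/32

y_0 = S_0(0) = a_0 = 2
y_1 = S_1(0) = a_1 = -3
y_2 = S_1(3) = 0
t_q=5/2 is in segment 1 (τ=3/2); S_1(τ)=-129/32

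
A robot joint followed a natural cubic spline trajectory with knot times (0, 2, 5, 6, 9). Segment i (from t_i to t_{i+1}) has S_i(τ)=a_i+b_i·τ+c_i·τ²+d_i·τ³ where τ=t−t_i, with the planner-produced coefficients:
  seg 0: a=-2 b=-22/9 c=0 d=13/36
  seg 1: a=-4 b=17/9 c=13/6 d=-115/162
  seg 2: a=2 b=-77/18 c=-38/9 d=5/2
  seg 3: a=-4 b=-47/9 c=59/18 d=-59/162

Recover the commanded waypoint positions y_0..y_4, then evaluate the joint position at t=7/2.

y_0=-2 y_1=-4 y_2=2 y_3=-4 y_4=0
S(7/2) = 21/16

y_0 = S_0(0) = a_0 = -2
y_1 = S_1(0) = a_1 = -4
y_2 = S_2(0) = a_2 = 2
y_3 = S_3(0) = a_3 = -4
y_4 = S_3(3) = 0
t_q=7/2 is in segment 1 (τ=3/2); S_1(τ)=21/16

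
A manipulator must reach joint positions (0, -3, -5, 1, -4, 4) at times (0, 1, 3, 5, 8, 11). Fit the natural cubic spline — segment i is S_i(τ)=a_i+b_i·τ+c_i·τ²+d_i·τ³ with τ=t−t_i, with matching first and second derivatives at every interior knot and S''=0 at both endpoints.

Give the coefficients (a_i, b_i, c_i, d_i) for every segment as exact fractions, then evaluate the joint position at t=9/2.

Δ: Δ0=-3, Δ1=-1, Δ2=3, Δ3=-5/3, Δ4=8/3
row 1: diag=6, rhs=12; c'=1/3, d'=2
row 2: denom=8−2·1/3=22/3; d'=(24−2·2)/(22/3)=30/11
row 3: denom=10−2·3/11=104/11; d'=(-28−2·30/11)/(104/11)=-46/13
row 4: denom=12−3·33/104=1149/104; d'=(26−3·-46/13)/(1149/104)=3808/1149
back: M4=3808/1149
back: M3=-46/13−33/104·3808/1149=-1758/383
back: M2=30/11−3/11·-1758/383=1524/383
back: M1=2−1/3·1524/383=258/383
M: M0=0, M1=258/383, M2=1524/383, M3=-1758/383, M4=3808/1149, M5=0
seg 0: a=0, c=M0/2=0, d=(M1−M0)/(6·1)=43/383, b=Δ0−h0·(2M0+M1)/6=-1192/383
seg 1: a=-3, c=M1/2=129/383, d=(M2−M1)/(6·2)=211/766, b=Δ1−h1·(2M1+M2)/6=-1063/383
seg 2: a=-5, c=M2/2=762/383, d=(M3−M2)/(6·2)=-547/766, b=Δ2−h2·(2M2+M3)/6=719/383
seg 3: a=1, c=M3/2=-879/383, d=(M4−M3)/(6·3)=4541/10341, b=Δ3−h3·(2M3+M4)/6=485/383
seg 4: a=-4, c=M4/2=1904/1149, d=(M5−M4)/(6·3)=-1904/10341, b=Δ4−h4·(2M4+M5)/6=-248/383
t_q=9/2 → seg 2, τ=3/2; S=-5+719/383·τ+762/383·τ²+-547/766·τ³=-721/6128

  seg 0: a=0 b=-1192/383 c=0 d=43/383
  seg 1: a=-3 b=-1063/383 c=129/383 d=211/766
  seg 2: a=-5 b=719/383 c=762/383 d=-547/766
  seg 3: a=1 b=485/383 c=-879/383 d=4541/10341
  seg 4: a=-4 b=-248/383 c=1904/1149 d=-1904/10341
S(9/2) = -721/6128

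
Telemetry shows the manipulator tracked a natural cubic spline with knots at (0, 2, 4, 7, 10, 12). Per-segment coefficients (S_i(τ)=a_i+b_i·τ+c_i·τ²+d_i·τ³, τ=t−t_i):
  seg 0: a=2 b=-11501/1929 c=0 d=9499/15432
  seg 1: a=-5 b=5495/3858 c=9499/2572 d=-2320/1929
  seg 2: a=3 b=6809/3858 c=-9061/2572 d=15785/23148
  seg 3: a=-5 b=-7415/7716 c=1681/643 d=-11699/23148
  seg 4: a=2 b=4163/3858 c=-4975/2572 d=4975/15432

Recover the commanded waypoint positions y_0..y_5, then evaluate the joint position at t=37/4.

y_0=2 y_1=-5 y_2=3 y_3=-5 y_4=2 y_5=-1
S(37/4) = 51997/164608

y_0 = S_0(0) = a_0 = 2
y_1 = S_1(0) = a_1 = -5
y_2 = S_2(0) = a_2 = 3
y_3 = S_3(0) = a_3 = -5
y_4 = S_4(0) = a_4 = 2
y_5 = S_4(2) = -1
t_q=37/4 is in segment 3 (τ=9/4); S_3(τ)=51997/164608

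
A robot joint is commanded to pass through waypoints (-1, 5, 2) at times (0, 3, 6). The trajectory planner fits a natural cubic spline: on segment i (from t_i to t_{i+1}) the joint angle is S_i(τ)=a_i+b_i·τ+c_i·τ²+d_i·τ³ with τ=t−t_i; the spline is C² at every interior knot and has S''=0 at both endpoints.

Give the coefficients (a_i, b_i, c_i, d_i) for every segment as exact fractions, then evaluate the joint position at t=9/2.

Δ: Δ0=2, Δ1=-1
row 1: diag=12, rhs=-18; c'=1/4, d'=-3/2
back: M1=-3/2
M: M0=0, M1=-3/2, M2=0
seg 0: a=-1, c=M0/2=0, d=(M1−M0)/(6·3)=-1/12, b=Δ0−h0·(2M0+M1)/6=11/4
seg 1: a=5, c=M1/2=-3/4, d=(M2−M1)/(6·3)=1/12, b=Δ1−h1·(2M1+M2)/6=1/2
t_q=9/2 → seg 1, τ=3/2; S=5+1/2·τ+-3/4·τ²+1/12·τ³=139/32

  seg 0: a=-1 b=11/4 c=0 d=-1/12
  seg 1: a=5 b=1/2 c=-3/4 d=1/12
S(9/2) = 139/32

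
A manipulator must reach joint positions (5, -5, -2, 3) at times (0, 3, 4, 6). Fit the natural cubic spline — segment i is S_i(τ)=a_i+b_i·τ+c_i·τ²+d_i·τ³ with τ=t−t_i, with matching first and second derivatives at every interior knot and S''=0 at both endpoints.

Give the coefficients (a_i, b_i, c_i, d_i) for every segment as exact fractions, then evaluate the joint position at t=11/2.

  seg 0: a=5 b=-1633/282 c=0 d=77/282
  seg 1: a=-5 b=223/141 c=231/94 d=-293/282
  seg 2: a=-2 b=953/282 c=-31/47 d=31/282
S(11/2) = 1471/752

Δ: Δ0=-10/3, Δ1=3, Δ2=5/2
row 1: diag=8, rhs=38; c'=1/8, d'=19/4
row 2: denom=6−1·1/8=47/8; d'=(-3−1·19/4)/(47/8)=-62/47
back: M2=-62/47
back: M1=19/4−1/8·-62/47=231/47
M: M0=0, M1=231/47, M2=-62/47, M3=0
seg 0: a=5, c=M0/2=0, d=(M1−M0)/(6·3)=77/282, b=Δ0−h0·(2M0+M1)/6=-1633/282
seg 1: a=-5, c=M1/2=231/94, d=(M2−M1)/(6·1)=-293/282, b=Δ1−h1·(2M1+M2)/6=223/141
seg 2: a=-2, c=M2/2=-31/47, d=(M3−M2)/(6·2)=31/282, b=Δ2−h2·(2M2+M3)/6=953/282
t_q=11/2 → seg 2, τ=3/2; S=-2+953/282·τ+-31/47·τ²+31/282·τ³=1471/752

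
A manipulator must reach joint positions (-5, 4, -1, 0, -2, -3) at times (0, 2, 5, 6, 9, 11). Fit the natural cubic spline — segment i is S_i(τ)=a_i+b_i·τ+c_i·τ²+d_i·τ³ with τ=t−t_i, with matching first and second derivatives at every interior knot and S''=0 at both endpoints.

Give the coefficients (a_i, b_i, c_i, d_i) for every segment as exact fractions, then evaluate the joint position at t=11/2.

Δ: Δ0=9/2, Δ1=-5/3, Δ2=1, Δ3=-2/3, Δ4=-1/2
row 1: diag=10, rhs=-37; c'=3/10, d'=-37/10
row 2: denom=8−3·3/10=71/10; d'=(16−3·-37/10)/(71/10)=271/71
row 3: denom=8−1·10/71=558/71; d'=(-10−1·271/71)/(558/71)=-109/62
row 4: denom=10−3·71/186=549/62; d'=(1−3·-109/62)/(549/62)=389/549
back: M4=389/549
back: M3=-109/62−71/186·389/549=-3341/1647
back: M2=271/71−10/71·-3341/1647=6757/1647
back: M1=-37/10−3/10·6757/1647=-2707/549
M: M0=0, M1=-2707/549, M2=6757/1647, M3=-3341/1647, M4=389/549, M5=0
seg 0: a=-5, c=M0/2=0, d=(M1−M0)/(6·2)=-2707/6588, b=Δ0−h0·(2M0+M1)/6=20237/3294
seg 1: a=4, c=M1/2=-2707/1098, d=(M2−M1)/(6·3)=7439/14823, b=Δ1−h1·(2M1+M2)/6=3995/3294
seg 2: a=-1, c=M2/2=6757/3294, d=(M3−M2)/(6·1)=-187/183, b=Δ2−h2·(2M2+M3)/6=-97/3294
seg 3: a=0, c=M3/2=-3341/3294, d=(M4−M3)/(6·3)=2254/14823, b=Δ3−h3·(2M3+M4)/6=3319/3294
seg 4: a=-2, c=M4/2=389/1098, d=(M5−M4)/(6·2)=-389/6588, b=Δ4−h4·(2M4+M5)/6=-3203/3294
t_q=11/2 → seg 2, τ=1/2; S=-1+-97/3294·τ+6757/3294·τ²+-187/183·τ³=-17/27

  seg 0: a=-5 b=20237/3294 c=0 d=-2707/6588
  seg 1: a=4 b=3995/3294 c=-2707/1098 d=7439/14823
  seg 2: a=-1 b=-97/3294 c=6757/3294 d=-187/183
  seg 3: a=0 b=3319/3294 c=-3341/3294 d=2254/14823
  seg 4: a=-2 b=-3203/3294 c=389/1098 d=-389/6588
S(11/2) = -17/27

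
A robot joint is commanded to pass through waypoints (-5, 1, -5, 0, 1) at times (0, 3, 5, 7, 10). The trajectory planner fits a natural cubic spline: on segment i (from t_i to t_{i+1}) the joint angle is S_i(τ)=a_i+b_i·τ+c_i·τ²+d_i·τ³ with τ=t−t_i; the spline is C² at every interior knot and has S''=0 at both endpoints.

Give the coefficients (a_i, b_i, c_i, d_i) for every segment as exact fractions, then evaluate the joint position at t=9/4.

Δ: Δ0=2, Δ1=-3, Δ2=5/2, Δ3=1/3
row 1: diag=10, rhs=-30; c'=1/5, d'=-3
row 2: denom=8−2·1/5=38/5; d'=(33−2·-3)/(38/5)=195/38
row 3: denom=10−2·5/19=180/19; d'=(-13−2·195/38)/(180/19)=-221/90
back: M3=-221/90
back: M2=195/38−5/19·-221/90=52/9
back: M1=-3−1/5·52/9=-187/45
M: M0=0, M1=-187/45, M2=52/9, M3=-221/90, M4=0
seg 0: a=-5, c=M0/2=0, d=(M1−M0)/(6·3)=-187/810, b=Δ0−h0·(2M0+M1)/6=367/90
seg 1: a=1, c=M1/2=-187/90, d=(M2−M1)/(6·2)=149/180, b=Δ1−h1·(2M1+M2)/6=-97/45
seg 2: a=-5, c=M2/2=26/9, d=(M3−M2)/(6·2)=-247/360, b=Δ2−h2·(2M2+M3)/6=-8/15
seg 3: a=0, c=M3/2=-221/180, d=(M4−M3)/(6·3)=221/1620, b=Δ3−h3·(2M3+M4)/6=251/90
t_q=9/4 → seg 0, τ=9/4; S=-5+367/90·τ+0·τ²+-187/810·τ³=989/640

  seg 0: a=-5 b=367/90 c=0 d=-187/810
  seg 1: a=1 b=-97/45 c=-187/90 d=149/180
  seg 2: a=-5 b=-8/15 c=26/9 d=-247/360
  seg 3: a=0 b=251/90 c=-221/180 d=221/1620
S(9/4) = 989/640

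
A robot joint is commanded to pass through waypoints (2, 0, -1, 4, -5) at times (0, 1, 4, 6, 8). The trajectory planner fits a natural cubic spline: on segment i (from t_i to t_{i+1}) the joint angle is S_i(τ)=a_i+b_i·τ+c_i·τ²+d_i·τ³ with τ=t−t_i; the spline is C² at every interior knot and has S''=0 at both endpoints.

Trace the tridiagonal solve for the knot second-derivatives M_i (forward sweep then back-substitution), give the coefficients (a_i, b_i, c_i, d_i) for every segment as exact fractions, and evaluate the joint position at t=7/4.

Δ: Δ0=-2, Δ1=-1/3, Δ2=5/2, Δ3=-9/2
row 1: diag=8, rhs=10; c'=3/8, d'=5/4
row 2: denom=10−3·3/8=71/8; d'=(17−3·5/4)/(71/8)=106/71
row 3: denom=8−2·16/71=536/71; d'=(-42−2·106/71)/(536/71)=-1597/268
back: M3=-1597/268
back: M2=106/71−16/71·-1597/268=190/67
back: M1=5/4−3/8·190/67=25/134
M: M0=0, M1=25/134, M2=190/67, M3=-1597/268, M4=0
seg 0: a=2, c=M0/2=0, d=(M1−M0)/(6·1)=25/804, b=Δ0−h0·(2M0+M1)/6=-1633/804
seg 1: a=0, c=M1/2=25/268, d=(M2−M1)/(6·3)=355/2412, b=Δ1−h1·(2M1+M2)/6=-779/402
seg 2: a=-1, c=M2/2=95/67, d=(M3−M2)/(6·2)=-2357/3216, b=Δ2−h2·(2M2+M3)/6=2087/804
seg 3: a=4, c=M3/2=-1597/536, d=(M4−M3)/(6·2)=1597/3216, b=Δ3−h3·(2M3+M4)/6=-106/201
t_q=7/4 → seg 1, τ=3/4; S=0+-779/402·τ+25/268·τ²+355/2412·τ³=-22963/17152

  seg 0: a=2 b=-1633/804 c=0 d=25/804
  seg 1: a=0 b=-779/402 c=25/268 d=355/2412
  seg 2: a=-1 b=2087/804 c=95/67 d=-2357/3216
  seg 3: a=4 b=-106/201 c=-1597/536 d=1597/3216
S(7/4) = -22963/17152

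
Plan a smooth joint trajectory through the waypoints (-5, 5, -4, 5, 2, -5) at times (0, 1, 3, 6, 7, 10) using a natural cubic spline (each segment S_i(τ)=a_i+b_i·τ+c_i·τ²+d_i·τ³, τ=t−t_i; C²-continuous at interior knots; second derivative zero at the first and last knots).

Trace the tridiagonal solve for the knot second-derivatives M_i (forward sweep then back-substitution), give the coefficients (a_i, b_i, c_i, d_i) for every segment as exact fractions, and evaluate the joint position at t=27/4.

Δ: Δ0=10, Δ1=-9/2, Δ2=3, Δ3=-3, Δ4=-7/3
row 1: diag=6, rhs=-87; c'=1/3, d'=-29/2
row 2: denom=10−2·1/3=28/3; d'=(45−2·-29/2)/(28/3)=111/14
row 3: denom=8−3·9/28=197/28; d'=(-36−3·111/14)/(197/28)=-1674/197
row 4: denom=8−1·28/197=1548/197; d'=(4−1·-1674/197)/(1548/197)=1231/774
back: M4=1231/774
back: M3=-1674/197−28/197·1231/774=-3376/387
back: M2=111/14−9/28·-3376/387=923/86
back: M1=-29/2−1/3·923/86=-2332/129
M: M0=0, M1=-2332/129, M2=923/86, M3=-3376/387, M4=1231/774, M5=0
seg 0: a=-5, c=M0/2=0, d=(M1−M0)/(6·1)=-1166/387, b=Δ0−h0·(2M0+M1)/6=5036/387
seg 1: a=5, c=M1/2=-1166/129, d=(M2−M1)/(6·2)=7433/3096, b=Δ1−h1·(2M1+M2)/6=1538/387
seg 2: a=-4, c=M2/2=923/172, d=(M3−M2)/(6·3)=-15059/13932, b=Δ2−h2·(2M2+M3)/6=-2609/774
seg 3: a=5, c=M3/2=-1688/387, d=(M4−M3)/(6·1)=887/516, b=Δ3−h3·(2M3+M4)/6=-553/1548
seg 4: a=2, c=M4/2=1231/1548, d=(M5−M4)/(6·3)=-1231/13932, b=Δ4−h4·(2M4+M5)/6=-3037/774
t_q=27/4 → seg 3, τ=3/4; S=5+-553/1548·τ+-1688/387·τ²+887/516·τ³=99197/33024

  seg 0: a=-5 b=5036/387 c=0 d=-1166/387
  seg 1: a=5 b=1538/387 c=-1166/129 d=7433/3096
  seg 2: a=-4 b=-2609/774 c=923/172 d=-15059/13932
  seg 3: a=5 b=-553/1548 c=-1688/387 d=887/516
  seg 4: a=2 b=-3037/774 c=1231/1548 d=-1231/13932
S(27/4) = 99197/33024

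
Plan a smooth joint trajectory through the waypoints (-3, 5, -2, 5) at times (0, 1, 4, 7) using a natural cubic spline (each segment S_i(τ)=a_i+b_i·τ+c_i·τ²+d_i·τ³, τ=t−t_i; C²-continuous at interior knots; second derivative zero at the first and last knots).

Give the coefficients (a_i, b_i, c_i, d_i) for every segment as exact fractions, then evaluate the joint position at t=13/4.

Δ: Δ0=8, Δ1=-7/3, Δ2=7/3
row 1: diag=8, rhs=-62; c'=3/8, d'=-31/4
row 2: denom=12−3·3/8=87/8; d'=(28−3·-31/4)/(87/8)=410/87
back: M2=410/87
back: M1=-31/4−3/8·410/87=-276/29
M: M0=0, M1=-276/29, M2=410/87, M3=0
seg 0: a=-3, c=M0/2=0, d=(M1−M0)/(6·1)=-46/29, b=Δ0−h0·(2M0+M1)/6=278/29
seg 1: a=5, c=M1/2=-138/29, d=(M2−M1)/(6·3)=619/783, b=Δ1−h1·(2M1+M2)/6=140/29
seg 2: a=-2, c=M2/2=205/87, d=(M3−M2)/(6·3)=-205/783, b=Δ2−h2·(2M2+M3)/6=-69/29
t_q=13/4 → seg 1, τ=9/4; S=5+140/29·τ+-138/29·τ²+619/783·τ³=1441/1856

  seg 0: a=-3 b=278/29 c=0 d=-46/29
  seg 1: a=5 b=140/29 c=-138/29 d=619/783
  seg 2: a=-2 b=-69/29 c=205/87 d=-205/783
S(13/4) = 1441/1856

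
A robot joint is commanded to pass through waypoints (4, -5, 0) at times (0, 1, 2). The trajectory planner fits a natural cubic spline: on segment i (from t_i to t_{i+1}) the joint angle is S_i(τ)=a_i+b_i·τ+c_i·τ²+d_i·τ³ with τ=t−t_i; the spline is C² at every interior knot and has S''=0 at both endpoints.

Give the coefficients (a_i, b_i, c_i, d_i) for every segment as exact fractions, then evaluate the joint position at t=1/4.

  seg 0: a=4 b=-25/2 c=0 d=7/2
  seg 1: a=-5 b=-2 c=21/2 d=-7/2
S(1/4) = 119/128

Δ: Δ0=-9, Δ1=5
row 1: diag=4, rhs=84; c'=1/4, d'=21
back: M1=21
M: M0=0, M1=21, M2=0
seg 0: a=4, c=M0/2=0, d=(M1−M0)/(6·1)=7/2, b=Δ0−h0·(2M0+M1)/6=-25/2
seg 1: a=-5, c=M1/2=21/2, d=(M2−M1)/(6·1)=-7/2, b=Δ1−h1·(2M1+M2)/6=-2
t_q=1/4 → seg 0, τ=1/4; S=4+-25/2·τ+0·τ²+7/2·τ³=119/128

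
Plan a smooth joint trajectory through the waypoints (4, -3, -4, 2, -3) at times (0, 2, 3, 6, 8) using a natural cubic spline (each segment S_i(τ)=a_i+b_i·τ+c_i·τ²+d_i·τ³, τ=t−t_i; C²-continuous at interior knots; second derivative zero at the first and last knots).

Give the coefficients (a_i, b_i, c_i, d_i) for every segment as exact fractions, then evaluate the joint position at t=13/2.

Δ: Δ0=-7/2, Δ1=-1, Δ2=2, Δ3=-5/2
row 1: diag=6, rhs=15; c'=1/6, d'=5/2
row 2: denom=8−1·1/6=47/6; d'=(18−1·5/2)/(47/6)=93/47
row 3: denom=10−3·18/47=416/47; d'=(-27−3·93/47)/(416/47)=-387/104
back: M3=-387/104
back: M2=93/47−18/47·-387/104=177/52
back: M1=5/2−1/6·177/52=201/104
M: M0=0, M1=201/104, M2=177/52, M3=-387/104, M4=0
seg 0: a=4, c=M0/2=0, d=(M1−M0)/(6·2)=67/416, b=Δ0−h0·(2M0+M1)/6=-431/104
seg 1: a=-3, c=M1/2=201/208, d=(M2−M1)/(6·1)=51/208, b=Δ1−h1·(2M1+M2)/6=-115/52
seg 2: a=-4, c=M2/2=177/104, d=(M3−M2)/(6·3)=-19/48, b=Δ2−h2·(2M2+M3)/6=95/208
seg 3: a=2, c=M3/2=-387/208, d=(M4−M3)/(6·2)=129/416, b=Δ3−h3·(2M3+M4)/6=-1/52
t_q=13/2 → seg 3, τ=1/2; S=2+-1/52·τ+-387/208·τ²+129/416·τ³=5205/3328

  seg 0: a=4 b=-431/104 c=0 d=67/416
  seg 1: a=-3 b=-115/52 c=201/208 d=51/208
  seg 2: a=-4 b=95/208 c=177/104 d=-19/48
  seg 3: a=2 b=-1/52 c=-387/208 d=129/416
S(13/2) = 5205/3328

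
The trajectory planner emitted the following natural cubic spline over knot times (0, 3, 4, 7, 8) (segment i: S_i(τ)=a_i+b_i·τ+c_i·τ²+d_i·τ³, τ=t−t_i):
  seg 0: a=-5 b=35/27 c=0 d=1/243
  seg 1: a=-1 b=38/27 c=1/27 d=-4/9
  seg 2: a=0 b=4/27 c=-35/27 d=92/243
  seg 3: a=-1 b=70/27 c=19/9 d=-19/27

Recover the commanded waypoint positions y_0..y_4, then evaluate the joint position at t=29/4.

y_0=-5 y_1=-1 y_2=0 y_3=-1 y_4=3
S(29/4) = -133/576

y_0 = S_0(0) = a_0 = -5
y_1 = S_1(0) = a_1 = -1
y_2 = S_2(0) = a_2 = 0
y_3 = S_3(0) = a_3 = -1
y_4 = S_3(1) = 3
t_q=29/4 is in segment 3 (τ=1/4); S_3(τ)=-133/576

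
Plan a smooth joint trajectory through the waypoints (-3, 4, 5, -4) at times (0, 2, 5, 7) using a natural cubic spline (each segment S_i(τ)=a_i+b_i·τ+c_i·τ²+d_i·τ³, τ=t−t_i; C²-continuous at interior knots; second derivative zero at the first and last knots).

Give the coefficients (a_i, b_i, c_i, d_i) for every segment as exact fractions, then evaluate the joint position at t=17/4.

Δ: Δ0=7/2, Δ1=1/3, Δ2=-9/2
row 1: diag=10, rhs=-19; c'=3/10, d'=-19/10
row 2: denom=10−3·3/10=91/10; d'=(-29−3·-19/10)/(91/10)=-233/91
back: M2=-233/91
back: M1=-19/10−3/10·-233/91=-103/91
M: M0=0, M1=-103/91, M2=-233/91, M3=0
seg 0: a=-3, c=M0/2=0, d=(M1−M0)/(6·2)=-103/1092, b=Δ0−h0·(2M0+M1)/6=2117/546
seg 1: a=4, c=M1/2=-103/182, d=(M2−M1)/(6·3)=-5/63, b=Δ1−h1·(2M1+M2)/6=1499/546
seg 2: a=5, c=M2/2=-233/182, d=(M3−M2)/(6·2)=233/1092, b=Δ2−h2·(2M2+M3)/6=-1525/546
t_q=17/4 → seg 1, τ=9/4; S=4+1499/546·τ+-103/182·τ²+-5/63·τ³=37321/5824

  seg 0: a=-3 b=2117/546 c=0 d=-103/1092
  seg 1: a=4 b=1499/546 c=-103/182 d=-5/63
  seg 2: a=5 b=-1525/546 c=-233/182 d=233/1092
S(17/4) = 37321/5824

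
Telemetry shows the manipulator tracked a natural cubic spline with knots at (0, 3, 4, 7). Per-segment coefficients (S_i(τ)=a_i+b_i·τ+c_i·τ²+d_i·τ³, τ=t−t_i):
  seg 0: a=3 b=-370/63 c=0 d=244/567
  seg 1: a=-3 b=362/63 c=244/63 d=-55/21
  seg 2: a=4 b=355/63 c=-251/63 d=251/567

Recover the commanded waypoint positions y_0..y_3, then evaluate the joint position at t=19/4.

y_0=3 y_1=-3 y_2=4 y_3=-3
S(19/4) = 395/64

y_0 = S_0(0) = a_0 = 3
y_1 = S_1(0) = a_1 = -3
y_2 = S_2(0) = a_2 = 4
y_3 = S_2(3) = -3
t_q=19/4 is in segment 2 (τ=3/4); S_2(τ)=395/64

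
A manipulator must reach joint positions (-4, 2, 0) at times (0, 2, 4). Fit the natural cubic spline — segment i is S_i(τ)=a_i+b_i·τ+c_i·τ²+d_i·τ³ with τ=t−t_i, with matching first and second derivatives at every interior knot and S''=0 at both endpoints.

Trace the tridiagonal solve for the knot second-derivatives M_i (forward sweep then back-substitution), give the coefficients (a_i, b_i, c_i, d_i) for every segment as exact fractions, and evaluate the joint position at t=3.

Δ: Δ0=3, Δ1=-1
row 1: diag=8, rhs=-24; c'=1/4, d'=-3
back: M1=-3
M: M0=0, M1=-3, M2=0
seg 0: a=-4, c=M0/2=0, d=(M1−M0)/(6·2)=-1/4, b=Δ0−h0·(2M0+M1)/6=4
seg 1: a=2, c=M1/2=-3/2, d=(M2−M1)/(6·2)=1/4, b=Δ1−h1·(2M1+M2)/6=1
t_q=3 → seg 1, τ=1; S=2+1·τ+-3/2·τ²+1/4·τ³=7/4

  seg 0: a=-4 b=4 c=0 d=-1/4
  seg 1: a=2 b=1 c=-3/2 d=1/4
S(3) = 7/4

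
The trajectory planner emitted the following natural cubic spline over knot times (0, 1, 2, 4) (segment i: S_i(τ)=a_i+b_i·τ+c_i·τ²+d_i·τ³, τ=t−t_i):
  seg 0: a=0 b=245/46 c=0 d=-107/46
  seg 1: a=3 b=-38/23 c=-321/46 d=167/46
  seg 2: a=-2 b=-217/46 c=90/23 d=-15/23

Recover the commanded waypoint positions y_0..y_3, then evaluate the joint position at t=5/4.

y_0=0 y_1=3 y_2=-2 y_3=-1
S(5/4) = 6499/2944

y_0 = S_0(0) = a_0 = 0
y_1 = S_1(0) = a_1 = 3
y_2 = S_2(0) = a_2 = -2
y_3 = S_2(2) = -1
t_q=5/4 is in segment 1 (τ=1/4); S_1(τ)=6499/2944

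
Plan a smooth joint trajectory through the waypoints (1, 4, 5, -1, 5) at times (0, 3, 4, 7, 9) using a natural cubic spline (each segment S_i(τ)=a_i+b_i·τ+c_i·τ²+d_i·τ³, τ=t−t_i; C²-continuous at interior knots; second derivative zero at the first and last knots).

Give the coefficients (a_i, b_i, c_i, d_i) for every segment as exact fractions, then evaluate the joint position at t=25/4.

  seg 0: a=1 b=47/62 c=0 d=5/186
  seg 1: a=4 b=46/31 c=15/62 d=-45/62
  seg 2: a=5 b=-13/62 c=-60/31 d=83/186
  seg 3: a=-1 b=7/31 c=129/62 d=-43/124
S(25/4) = -743/3968

Δ: Δ0=1, Δ1=1, Δ2=-2, Δ3=3
row 1: diag=8, rhs=0; c'=1/8, d'=0
row 2: denom=8−1·1/8=63/8; d'=(-18−1·0)/(63/8)=-16/7
row 3: denom=10−3·8/21=62/7; d'=(30−3·-16/7)/(62/7)=129/31
back: M3=129/31
back: M2=-16/7−8/21·129/31=-120/31
back: M1=0−1/8·-120/31=15/31
M: M0=0, M1=15/31, M2=-120/31, M3=129/31, M4=0
seg 0: a=1, c=M0/2=0, d=(M1−M0)/(6·3)=5/186, b=Δ0−h0·(2M0+M1)/6=47/62
seg 1: a=4, c=M1/2=15/62, d=(M2−M1)/(6·1)=-45/62, b=Δ1−h1·(2M1+M2)/6=46/31
seg 2: a=5, c=M2/2=-60/31, d=(M3−M2)/(6·3)=83/186, b=Δ2−h2·(2M2+M3)/6=-13/62
seg 3: a=-1, c=M3/2=129/62, d=(M4−M3)/(6·2)=-43/124, b=Δ3−h3·(2M3+M4)/6=7/31
t_q=25/4 → seg 2, τ=9/4; S=5+-13/62·τ+-60/31·τ²+83/186·τ³=-743/3968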